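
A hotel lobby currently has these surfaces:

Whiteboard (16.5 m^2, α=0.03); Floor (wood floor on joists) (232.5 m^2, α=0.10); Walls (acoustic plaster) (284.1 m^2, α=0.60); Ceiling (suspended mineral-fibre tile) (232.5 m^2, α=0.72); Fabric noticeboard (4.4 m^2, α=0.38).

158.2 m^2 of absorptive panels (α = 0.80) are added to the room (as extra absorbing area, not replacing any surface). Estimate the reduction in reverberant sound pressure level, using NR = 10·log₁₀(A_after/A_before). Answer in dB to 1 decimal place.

1.3 dB

A_before = Σ Sᵢαᵢ = 16.5·0.03 + 232.5·0.10 + 284.1·0.60 + 232.5·0.72 + 4.4·0.38 = 363.277 sabins.
Treatment contributes 158.2·0.80 = 126.560 sabins.
New total A_after = 489.837 sabins.
Reduction = 10 log₁₀(A_after/A_before) = 10 log₁₀(1.3484) = 1.3 dB.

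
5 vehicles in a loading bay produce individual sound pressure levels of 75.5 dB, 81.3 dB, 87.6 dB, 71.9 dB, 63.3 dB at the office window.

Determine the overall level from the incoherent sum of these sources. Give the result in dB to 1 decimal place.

88.8 dB

Converting to relative power and adding: 10^(75.5/10) + 10^(81.3/10) + 10^(87.6/10) + 10^(71.9/10) + 10^(63.3/10) = 7.634e+08.
Back to dB: 10·log₁₀ Σ = 88.8 dB.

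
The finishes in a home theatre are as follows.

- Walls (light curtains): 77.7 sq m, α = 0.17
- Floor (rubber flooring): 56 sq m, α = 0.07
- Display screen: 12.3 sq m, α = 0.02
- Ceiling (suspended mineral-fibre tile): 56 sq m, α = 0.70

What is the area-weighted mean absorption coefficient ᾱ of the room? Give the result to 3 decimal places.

Total surface area S = 202.0 sq m.
Weighted sum Σ Sα = 56.575.
ᾱ = 56.575 / 202.0 = 0.280.

0.280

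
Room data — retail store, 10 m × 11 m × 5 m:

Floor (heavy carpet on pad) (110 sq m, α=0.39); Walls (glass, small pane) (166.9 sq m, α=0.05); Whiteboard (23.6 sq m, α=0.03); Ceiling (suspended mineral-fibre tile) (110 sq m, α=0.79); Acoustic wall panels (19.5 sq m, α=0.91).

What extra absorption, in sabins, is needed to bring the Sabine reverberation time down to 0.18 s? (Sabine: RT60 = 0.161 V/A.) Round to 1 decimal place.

Equivalent absorption area: A₁ = 110·0.39 + 166.9·0.05 + 23.6·0.03 + 110·0.79 + 19.5·0.91 = 156.598 sq m.
V = 550 m³. Required absorption A₂ = 0.161 × 550 / 0.18 = 491.944 sabins.
Additional absorption ΔA = 491.944 − 156.598 = 335.3 sabins.

335.3 sabins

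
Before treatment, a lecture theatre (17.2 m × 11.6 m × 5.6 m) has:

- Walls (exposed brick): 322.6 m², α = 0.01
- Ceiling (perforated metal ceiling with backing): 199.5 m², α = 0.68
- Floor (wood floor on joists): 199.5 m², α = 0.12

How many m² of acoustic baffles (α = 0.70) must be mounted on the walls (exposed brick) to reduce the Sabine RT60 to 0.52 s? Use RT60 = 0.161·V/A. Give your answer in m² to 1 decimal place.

Total absorption A₁ = 322.6*0.01 + 199.5*0.68 + 199.5*0.12
  = 3.226 + 135.660 + 23.940 = 162.826 m² sabins.
Required A₂ = 0.161·1117.312/0.52 = 345.937 sabins.
ΔA needed = 345.937 − 162.826 = 183.111 sabins.
Each m² of panel replacing the walls (exposed brick) adds (0.70 − 0.01) = 0.69 sabins.
Area = ΔA/Δα = 183.111/0.69 = 265.4 m².

265.4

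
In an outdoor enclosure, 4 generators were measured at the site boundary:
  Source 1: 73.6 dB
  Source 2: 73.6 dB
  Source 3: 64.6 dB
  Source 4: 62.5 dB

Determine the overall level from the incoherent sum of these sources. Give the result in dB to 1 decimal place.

77.0 dB

Converting to relative power and adding: 10^(73.6/10) + 10^(73.6/10) + 10^(64.6/10) + 10^(62.5/10) = 5.048e+07.
L_total = 10·log₁₀(5.048e+07) = 77.0 dB.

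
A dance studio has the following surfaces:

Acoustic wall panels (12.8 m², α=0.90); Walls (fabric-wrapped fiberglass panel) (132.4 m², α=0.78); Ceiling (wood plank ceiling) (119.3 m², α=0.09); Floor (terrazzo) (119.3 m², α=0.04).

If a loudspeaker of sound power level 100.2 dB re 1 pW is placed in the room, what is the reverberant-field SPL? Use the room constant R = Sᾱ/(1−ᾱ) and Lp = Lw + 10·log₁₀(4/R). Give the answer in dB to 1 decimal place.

83.3 dB

A = 130.301 sabins; S = 383.8 m².
ᾱ = 0.3395, so room constant R = A/(1−ᾱ) = 197.276 m².
Lp = 100.2 + 10·log₁₀(4/197.276) = 100.2 + (-16.93) = 83.3 dB.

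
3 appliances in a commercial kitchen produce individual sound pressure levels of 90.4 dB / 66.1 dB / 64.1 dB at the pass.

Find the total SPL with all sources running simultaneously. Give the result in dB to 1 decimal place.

Σ 10^(Lᵢ/10) = 1.103e+09.
Back to dB: 10·log₁₀ Σ = 90.4 dB.

90.4 dB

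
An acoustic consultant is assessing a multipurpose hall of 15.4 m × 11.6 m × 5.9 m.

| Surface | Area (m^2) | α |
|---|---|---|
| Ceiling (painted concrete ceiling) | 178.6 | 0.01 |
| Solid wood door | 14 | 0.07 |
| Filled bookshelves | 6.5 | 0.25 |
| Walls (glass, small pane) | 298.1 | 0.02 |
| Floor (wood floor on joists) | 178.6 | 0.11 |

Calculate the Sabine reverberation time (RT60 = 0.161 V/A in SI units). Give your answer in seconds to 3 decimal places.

5.657 s

Equivalent absorption area: A = 178.6·0.01 + 14·0.07 + 6.5·0.25 + 298.1·0.02 + 178.6·0.11 = 29.999 m^2.
Volume V = 15.4 × 11.6 × 5.9 = 1053.976 m³.
T = 0.161 V/A = 0.161·1053.976/29.999 = 5.657 s.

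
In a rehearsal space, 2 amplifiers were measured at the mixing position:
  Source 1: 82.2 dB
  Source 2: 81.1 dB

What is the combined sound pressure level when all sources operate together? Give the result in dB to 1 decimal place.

84.7 dB

Converting to relative power and adding: 10^(82.2/10) + 10^(81.1/10) = 2.948e+08.
Back to dB: 10·log₁₀ Σ = 84.7 dB.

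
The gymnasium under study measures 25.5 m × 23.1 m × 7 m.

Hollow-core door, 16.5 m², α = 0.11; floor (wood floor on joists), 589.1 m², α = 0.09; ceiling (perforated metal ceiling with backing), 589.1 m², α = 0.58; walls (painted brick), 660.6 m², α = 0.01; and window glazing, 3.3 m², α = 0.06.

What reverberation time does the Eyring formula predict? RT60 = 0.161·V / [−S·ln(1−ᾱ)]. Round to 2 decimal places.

1.46 s

S = Σ Sᵢ = 1858.6 m².
Σ(Sᵢαᵢ) = 16.5×0.11 + 589.1×0.09 + 589.1×0.58 + 660.6×0.01 + 3.3×0.06 = 403.316.
ᾱ = 403.316 / 1858.6 = 0.2170.
Eyring denominator: −S ln(1−ᾱ) = 454.656.
V = 25.5 × 23.1 × 7 = 4123.35 m³.
RT60 = 0.161 × 4123.35 / 454.656 = 1.46 s.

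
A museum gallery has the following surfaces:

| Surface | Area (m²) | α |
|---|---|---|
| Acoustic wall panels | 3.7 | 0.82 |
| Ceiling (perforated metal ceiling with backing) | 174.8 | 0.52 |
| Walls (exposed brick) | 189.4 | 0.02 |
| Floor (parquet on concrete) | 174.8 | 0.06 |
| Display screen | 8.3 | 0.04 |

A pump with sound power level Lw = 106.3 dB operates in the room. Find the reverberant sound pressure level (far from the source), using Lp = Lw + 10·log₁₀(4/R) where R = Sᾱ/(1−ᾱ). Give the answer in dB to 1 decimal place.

91.0 dB

A = 108.538 sabins; S = 551.0 m².
ᾱ = 108.538/551.0 = 0.1970; R = Sᾱ/(1−ᾱ) = 108.538/(1−0.1970) = 135.166 m².
Lp = Lw + 10 log₁₀(4/R) = 106.3 -15.29 = 91.0 dB.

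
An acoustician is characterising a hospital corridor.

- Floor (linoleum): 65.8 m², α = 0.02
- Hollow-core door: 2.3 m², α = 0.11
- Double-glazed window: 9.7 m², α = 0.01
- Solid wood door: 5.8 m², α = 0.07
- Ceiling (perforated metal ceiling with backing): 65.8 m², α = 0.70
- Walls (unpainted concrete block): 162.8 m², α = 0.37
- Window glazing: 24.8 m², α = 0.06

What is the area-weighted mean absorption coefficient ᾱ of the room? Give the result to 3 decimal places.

0.326

S = Σ Sᵢ = 65.8 + 2.3 + 9.7 + 5.8 + 65.8 + 162.8 + 24.8 = 337.0 m².
A = 65.8*0.02 + 2.3*0.11 + 9.7*0.01 + 5.8*0.07 + 65.8*0.70 + 162.8*0.37 + 24.8*0.06 = 109.856 sabins.
ᾱ = A/S = 0.326.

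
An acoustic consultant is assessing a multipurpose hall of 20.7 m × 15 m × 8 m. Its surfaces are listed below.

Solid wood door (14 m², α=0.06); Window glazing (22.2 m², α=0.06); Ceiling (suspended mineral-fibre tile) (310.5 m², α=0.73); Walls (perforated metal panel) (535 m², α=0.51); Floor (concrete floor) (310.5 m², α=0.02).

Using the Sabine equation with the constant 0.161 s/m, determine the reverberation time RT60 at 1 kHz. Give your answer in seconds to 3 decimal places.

0.787 s

A = Σ Sᵢαᵢ = 14·0.06 + 22.2·0.06 + 310.5·0.73 + 535·0.51 + 310.5·0.02 = 507.897 sabins.
Room volume: 2484 m³.
T = 0.161 V/A = 0.161·2484/507.897 = 0.787 s.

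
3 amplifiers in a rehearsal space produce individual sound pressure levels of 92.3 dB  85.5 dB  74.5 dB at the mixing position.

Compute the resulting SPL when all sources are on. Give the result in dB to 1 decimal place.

Converting to relative power and adding: 10^(92.3/10) + 10^(85.5/10) + 10^(74.5/10) = 2.081e+09.
Back to dB: 10·log₁₀ Σ = 93.2 dB.

93.2 dB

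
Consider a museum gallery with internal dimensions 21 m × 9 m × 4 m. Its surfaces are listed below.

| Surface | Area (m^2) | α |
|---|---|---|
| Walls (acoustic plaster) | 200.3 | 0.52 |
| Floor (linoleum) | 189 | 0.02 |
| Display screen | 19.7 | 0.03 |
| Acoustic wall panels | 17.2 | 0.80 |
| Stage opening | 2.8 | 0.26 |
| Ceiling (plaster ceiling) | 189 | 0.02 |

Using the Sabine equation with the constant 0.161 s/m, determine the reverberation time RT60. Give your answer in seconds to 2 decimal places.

Total absorption A = 200.3*0.52 + 189*0.02 + 19.7*0.03 + 17.2*0.80 + 2.8*0.26 + 189*0.02
  = 104.156 + 3.780 + 0.591 + 13.760 + 0.728 + 3.780 = 126.795 m^2 sabins.
V = 21·9·4 = 756 m³.
RT60 = 0.161 · V / A = 0.161 × 756 / 126.795 = 0.96 s.

0.96 seconds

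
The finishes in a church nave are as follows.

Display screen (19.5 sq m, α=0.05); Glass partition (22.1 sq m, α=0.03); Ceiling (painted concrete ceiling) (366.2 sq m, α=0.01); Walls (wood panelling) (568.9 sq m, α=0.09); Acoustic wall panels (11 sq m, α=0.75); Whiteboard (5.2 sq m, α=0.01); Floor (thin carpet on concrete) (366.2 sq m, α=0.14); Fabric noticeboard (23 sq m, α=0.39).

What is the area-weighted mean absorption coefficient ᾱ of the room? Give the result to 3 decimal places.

0.090

Total surface area S = 1382.1 sq m.
Σ(Sᵢαᵢ) = 19.5*0.05 + 22.1*0.03 + 366.2*0.01 + 568.9*0.09 + 11*0.75 + 5.2*0.01 + 366.2*0.14 + 23*0.39 = 125.041.
ᾱ = A/S = 0.090.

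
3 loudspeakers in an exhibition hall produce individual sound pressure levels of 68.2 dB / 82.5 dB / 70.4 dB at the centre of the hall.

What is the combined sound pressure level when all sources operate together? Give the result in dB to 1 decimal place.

Σ 10^(Lᵢ/10) = 1.954e+08.
Combined level = 10 log₁₀(1.954e+08) = 82.9 dB.

82.9 dB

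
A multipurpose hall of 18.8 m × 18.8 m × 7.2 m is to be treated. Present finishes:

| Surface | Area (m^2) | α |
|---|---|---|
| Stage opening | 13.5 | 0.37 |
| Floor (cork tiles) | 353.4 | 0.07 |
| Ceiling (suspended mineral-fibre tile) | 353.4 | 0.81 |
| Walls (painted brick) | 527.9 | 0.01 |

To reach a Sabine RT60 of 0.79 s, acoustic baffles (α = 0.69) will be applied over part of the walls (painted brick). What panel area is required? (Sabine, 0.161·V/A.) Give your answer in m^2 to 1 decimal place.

290.2

Summing Sᵢαᵢ: 4.995 + 24.738 + 286.254 + 5.279 → A₁ = 321.266 sabins.
V = 2544.768 m³. Target absorption A₂ = 0.161 × 2544.768 / 0.79 = 518.617 sabins.
Absorption to add: 518.617 − 321.266 = 197.351 sabins.
Net gain per m^2: Δα = 0.69 − 0.01 = 0.68.
Area = ΔA/Δα = 197.351/0.68 = 290.2 m^2.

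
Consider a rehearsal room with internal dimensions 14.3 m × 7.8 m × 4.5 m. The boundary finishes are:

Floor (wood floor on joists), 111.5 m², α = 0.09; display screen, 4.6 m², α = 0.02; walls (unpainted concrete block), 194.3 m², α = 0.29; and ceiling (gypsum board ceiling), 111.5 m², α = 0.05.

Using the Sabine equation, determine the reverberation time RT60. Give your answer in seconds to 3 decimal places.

1.122 sec

Total absorption A = 111.5·0.09 + 4.6·0.02 + 194.3·0.29 + 111.5·0.05
  = 10.035 + 0.092 + 56.347 + 5.575 = 72.049 m² sabins.
Volume V = 14.3 × 7.8 × 4.5 = 501.93 m³.
Sabine: RT60 = 0.161 × 501.93 / 72.049 = 1.122 s.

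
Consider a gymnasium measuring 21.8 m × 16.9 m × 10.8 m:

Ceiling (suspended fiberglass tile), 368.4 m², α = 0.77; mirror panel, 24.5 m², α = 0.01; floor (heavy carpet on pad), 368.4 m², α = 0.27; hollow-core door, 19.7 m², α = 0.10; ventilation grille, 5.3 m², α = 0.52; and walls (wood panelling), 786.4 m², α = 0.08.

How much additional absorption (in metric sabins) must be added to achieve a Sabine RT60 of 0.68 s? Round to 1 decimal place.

Equivalent absorption area: A₁ = 368.4·0.77 + 24.5·0.01 + 368.4·0.27 + 19.7·0.10 + 5.3·0.52 + 786.4·0.08 = 451.019 m².
Target A₂ = 0.161·3978.936/0.68 = 942.072 sabins (V = 3978.936 m³).
Additional absorption ΔA = 942.072 − 451.019 = 491.1 sabins.

491.1 sabins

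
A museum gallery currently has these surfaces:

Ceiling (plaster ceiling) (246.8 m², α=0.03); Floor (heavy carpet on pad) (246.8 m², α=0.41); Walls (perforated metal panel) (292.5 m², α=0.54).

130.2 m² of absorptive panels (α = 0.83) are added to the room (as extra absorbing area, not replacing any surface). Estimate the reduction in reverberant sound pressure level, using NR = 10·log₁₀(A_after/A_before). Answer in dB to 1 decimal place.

Total absorption A_before = 246.8*0.03 + 246.8*0.41 + 292.5*0.54
  = 7.404 + 101.188 + 157.950 = 266.542 m² sabins.
Treatment contributes 130.2·0.83 = 108.066 sabins.
A_after = 266.542 + 108.066 = 374.608 sabins.
NR = 10·log₁₀(374.608/266.542) = 1.5 dB.

1.5 dB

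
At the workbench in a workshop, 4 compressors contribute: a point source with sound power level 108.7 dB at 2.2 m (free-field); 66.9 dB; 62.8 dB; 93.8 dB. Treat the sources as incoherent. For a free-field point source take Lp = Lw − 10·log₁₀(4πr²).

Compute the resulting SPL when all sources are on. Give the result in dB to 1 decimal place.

95.6 dB

Source at 2.2 m: Lp = 108.7 − 10·log₁₀(4π·2.2²) = 108.7 − 10·log₁₀(60.821) = 90.9 dB.
Σ 10^(Lᵢ/10) = 3.636e+09.
L_total = 10·log₁₀(3.636e+09) = 95.6 dB.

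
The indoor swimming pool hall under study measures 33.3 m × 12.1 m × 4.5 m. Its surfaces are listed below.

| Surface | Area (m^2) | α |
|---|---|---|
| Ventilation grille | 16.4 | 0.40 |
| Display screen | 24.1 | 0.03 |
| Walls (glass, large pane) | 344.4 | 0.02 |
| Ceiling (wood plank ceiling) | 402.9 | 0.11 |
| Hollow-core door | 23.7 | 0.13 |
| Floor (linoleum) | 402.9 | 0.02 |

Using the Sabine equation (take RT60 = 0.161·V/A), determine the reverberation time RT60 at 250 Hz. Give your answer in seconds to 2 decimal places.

Total absorption A = 16.4×0.40 + 24.1×0.03 + 344.4×0.02 + 402.9×0.11 + 23.7×0.13 + 402.9×0.02
  = 6.560 + 0.723 + 6.888 + 44.319 + 3.081 + 8.058 = 69.629 m^2 sabins.
V = 33.3·12.1·4.5 = 1813.185 m³.
RT60 = 0.161 · V / A = 0.161 × 1813.185 / 69.629 = 4.19 s.

4.19 s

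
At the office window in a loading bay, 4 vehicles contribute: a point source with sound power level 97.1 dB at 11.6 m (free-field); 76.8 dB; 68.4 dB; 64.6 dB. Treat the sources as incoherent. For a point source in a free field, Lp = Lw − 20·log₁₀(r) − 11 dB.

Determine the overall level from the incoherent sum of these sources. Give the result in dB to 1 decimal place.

77.8 dB

Source at 11.6 m: Lp = 97.1 − 20·log₁₀(11.6) − 11 = 64.8 dB.
Converting to relative power and adding: 10^(64.8/10) + 10^(76.8/10) + 10^(68.4/10) + 10^(64.6/10) = 6.069e+07.
L_total = 10·log₁₀(6.069e+07) = 77.8 dB.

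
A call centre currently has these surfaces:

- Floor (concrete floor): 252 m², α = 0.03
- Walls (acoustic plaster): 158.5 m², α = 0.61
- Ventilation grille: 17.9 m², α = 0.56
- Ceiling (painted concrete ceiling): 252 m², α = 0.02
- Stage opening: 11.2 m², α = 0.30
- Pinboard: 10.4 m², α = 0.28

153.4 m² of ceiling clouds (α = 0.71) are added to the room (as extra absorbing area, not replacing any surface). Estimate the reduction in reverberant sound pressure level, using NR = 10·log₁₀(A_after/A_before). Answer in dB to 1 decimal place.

Equivalent absorption area: A_before = 252*0.03 + 158.5*0.61 + 17.9*0.56 + 252*0.02 + 11.2*0.30 + 10.4*0.28 = 125.581 m².
Treatment contributes 153.4·0.71 = 108.914 sabins.
New total A_after = 234.495 sabins.
Reduction = 10 log₁₀(A_after/A_before) = 10 log₁₀(1.8673) = 2.7 dB.

2.7 dB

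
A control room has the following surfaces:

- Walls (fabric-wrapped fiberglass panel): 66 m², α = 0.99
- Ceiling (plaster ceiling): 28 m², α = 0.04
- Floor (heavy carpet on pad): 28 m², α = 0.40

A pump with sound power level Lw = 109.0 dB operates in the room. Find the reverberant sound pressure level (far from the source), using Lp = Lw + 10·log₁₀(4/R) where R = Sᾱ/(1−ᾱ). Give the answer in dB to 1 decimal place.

A = 77.660 sabins; S = 122.0 m².
ᾱ = 0.6366, so room constant R = A/(1−ᾱ) = 213.704 m².
Lp = Lw + 10 log₁₀(4/R) = 109.0 -17.28 = 91.7 dB.

91.7 dB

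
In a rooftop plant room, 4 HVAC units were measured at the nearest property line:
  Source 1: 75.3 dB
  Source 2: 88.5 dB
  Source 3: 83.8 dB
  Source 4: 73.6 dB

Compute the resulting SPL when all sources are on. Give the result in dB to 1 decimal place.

Sum in the linear (power) domain: Σ 10^(Lᵢ/10) = 10^(75.3/10) + 10^(88.5/10) + 10^(83.8/10) + 10^(73.6/10) = 1.005e+09.
Back to dB: 10·log₁₀ Σ = 90.0 dB.

90.0 dB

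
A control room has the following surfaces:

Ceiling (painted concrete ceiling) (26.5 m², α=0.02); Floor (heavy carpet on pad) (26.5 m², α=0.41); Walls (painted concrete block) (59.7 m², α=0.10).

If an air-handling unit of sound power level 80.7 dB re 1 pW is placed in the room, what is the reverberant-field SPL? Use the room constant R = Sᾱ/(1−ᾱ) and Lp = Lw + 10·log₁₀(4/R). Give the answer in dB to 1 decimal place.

73.6 dB

Σ(Sᵢαᵢ) = 26.5·0.02 + 26.5·0.41 + 59.7·0.10 = 17.365; total area S = 112.7 m².
ᾱ = 0.1541, so room constant R = A/(1−ᾱ) = 20.528 m².
Lp = 80.7 + 10·log₁₀(4/20.528) = 80.7 + (-7.10) = 73.6 dB.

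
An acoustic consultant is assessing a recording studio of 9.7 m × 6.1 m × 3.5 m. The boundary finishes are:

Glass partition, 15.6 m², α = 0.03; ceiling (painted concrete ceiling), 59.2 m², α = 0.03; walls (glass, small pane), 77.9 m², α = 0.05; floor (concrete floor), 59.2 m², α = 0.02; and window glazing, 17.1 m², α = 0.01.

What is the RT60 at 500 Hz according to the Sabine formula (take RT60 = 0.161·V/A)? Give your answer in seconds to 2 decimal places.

Summing Sᵢαᵢ: 0.468 + 1.776 + 3.895 + 1.184 + 0.171 → A = 7.494 sabins.
Volume V = 9.7 × 6.1 × 3.5 = 207.095 m³.
RT60 = 0.161 · V / A = 0.161 × 207.095 / 7.494 = 4.45 s.

4.45 s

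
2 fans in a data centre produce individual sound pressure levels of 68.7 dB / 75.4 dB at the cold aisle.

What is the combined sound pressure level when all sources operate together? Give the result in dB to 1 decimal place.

76.2 dB

Converting to relative power and adding: 10^(68.7/10) + 10^(75.4/10) = 4.209e+07.
L_total = 10·log₁₀(4.209e+07) = 76.2 dB.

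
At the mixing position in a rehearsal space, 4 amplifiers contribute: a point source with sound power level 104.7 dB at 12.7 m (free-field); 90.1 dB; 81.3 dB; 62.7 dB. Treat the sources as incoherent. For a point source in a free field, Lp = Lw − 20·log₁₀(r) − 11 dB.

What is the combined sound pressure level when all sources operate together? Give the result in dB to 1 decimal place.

90.7 dB

Source at 12.7 m: Lp = 104.7 − 20·log₁₀(12.7) − 11 = 71.6 dB.
Σ 10^(Lᵢ/10) = 1.175e+09.
Combined level = 10 log₁₀(1.175e+09) = 90.7 dB.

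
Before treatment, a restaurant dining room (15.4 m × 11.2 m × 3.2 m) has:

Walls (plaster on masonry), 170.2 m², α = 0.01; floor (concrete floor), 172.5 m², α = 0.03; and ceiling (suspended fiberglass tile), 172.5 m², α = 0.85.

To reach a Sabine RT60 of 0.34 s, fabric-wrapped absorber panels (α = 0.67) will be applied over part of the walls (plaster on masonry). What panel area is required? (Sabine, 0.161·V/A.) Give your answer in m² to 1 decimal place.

Summing Sᵢαᵢ: 1.702 + 5.175 + 146.625 → A₁ = 153.502 sabins.
Required A₂ = 0.161·551.936/0.34 = 261.358 sabins.
Absorption to add: 261.358 − 153.502 = 107.856 sabins.
Each m² of panel replacing the walls (plaster on masonry) adds (0.67 − 0.01) = 0.66 sabins.
Area = ΔA/Δα = 107.856/0.66 = 163.4 m².

163.4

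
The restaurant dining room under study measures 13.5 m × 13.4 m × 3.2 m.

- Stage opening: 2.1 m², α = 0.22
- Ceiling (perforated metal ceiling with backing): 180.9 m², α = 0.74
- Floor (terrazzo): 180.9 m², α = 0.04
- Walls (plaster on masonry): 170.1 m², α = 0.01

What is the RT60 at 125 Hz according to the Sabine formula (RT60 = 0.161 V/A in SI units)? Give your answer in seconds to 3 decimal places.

Summing Sᵢαᵢ: 0.462 + 133.866 + 7.236 + 1.701 → A = 143.265 sabins.
Volume V = 13.5 × 13.4 × 3.2 = 578.88 m³.
Sabine: RT60 = 0.161 × 578.88 / 143.265 = 0.651 s.

0.651 sec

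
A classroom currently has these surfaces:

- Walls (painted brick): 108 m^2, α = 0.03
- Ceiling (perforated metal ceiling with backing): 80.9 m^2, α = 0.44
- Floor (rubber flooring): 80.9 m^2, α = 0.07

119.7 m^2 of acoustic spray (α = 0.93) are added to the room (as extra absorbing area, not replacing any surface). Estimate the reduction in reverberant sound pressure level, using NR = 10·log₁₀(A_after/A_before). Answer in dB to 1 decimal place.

Equivalent absorption area: A_before = 108·0.03 + 80.9·0.44 + 80.9·0.07 = 44.499 m^2.
Added absorption = 119.7 × 0.93 = 111.321 sabins.
A_after = 44.499 + 111.321 = 155.820 sabins.
NR = 10·log₁₀(155.820/44.499) = 5.4 dB.

5.4 dB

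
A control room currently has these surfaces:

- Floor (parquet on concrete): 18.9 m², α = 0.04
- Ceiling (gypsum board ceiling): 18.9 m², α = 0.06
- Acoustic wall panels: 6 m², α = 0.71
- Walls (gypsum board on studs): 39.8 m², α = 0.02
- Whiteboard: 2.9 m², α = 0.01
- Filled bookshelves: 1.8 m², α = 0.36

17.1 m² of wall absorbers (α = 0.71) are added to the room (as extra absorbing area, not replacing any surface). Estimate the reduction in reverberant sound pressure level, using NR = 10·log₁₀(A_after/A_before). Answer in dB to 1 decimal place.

Total absorption A_before = 18.9*0.04 + 18.9*0.06 + 6*0.71 + 39.8*0.02 + 2.9*0.01 + 1.8*0.36
  = 0.756 + 1.134 + 4.260 + 0.796 + 0.029 + 0.648 = 7.623 m² sabins.
Treatment contributes 17.1·0.71 = 12.141 sabins.
A_after = 7.623 + 12.141 = 19.764 sabins.
Reduction = 10 log₁₀(A_after/A_before) = 10 log₁₀(2.5927) = 4.1 dB.

4.1 dB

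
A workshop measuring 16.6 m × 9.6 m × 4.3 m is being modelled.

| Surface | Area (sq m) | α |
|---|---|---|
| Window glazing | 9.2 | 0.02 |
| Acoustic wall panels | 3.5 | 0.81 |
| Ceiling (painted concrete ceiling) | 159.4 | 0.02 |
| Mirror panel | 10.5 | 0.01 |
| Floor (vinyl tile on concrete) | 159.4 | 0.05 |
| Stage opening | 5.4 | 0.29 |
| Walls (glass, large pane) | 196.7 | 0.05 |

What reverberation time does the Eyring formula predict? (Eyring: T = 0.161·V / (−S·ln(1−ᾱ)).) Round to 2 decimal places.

4.19 s

Total surface area S = 9.2 + 3.5 + 159.4 + 10.5 + 159.4 + 5.4 + 196.7 = 544.1 sq m.
Σ(Sᵢαᵢ) = 9.2·0.02 + 3.5·0.81 + 159.4·0.02 + 10.5·0.01 + 159.4·0.05 + 5.4·0.29 + 196.7·0.05 = 25.683.
ᾱ = 25.683 / 544.1 = 0.0472.
−S·ln(1−ᾱ) = −544.1 × ln(1 − 0.0472) = 26.307.
V = 16.6 × 9.6 × 4.3 = 685.248 m³.
T = 0.161·V/[−S·ln(1−ᾱ)] = 0.161·685.248/26.307 = 4.19 s.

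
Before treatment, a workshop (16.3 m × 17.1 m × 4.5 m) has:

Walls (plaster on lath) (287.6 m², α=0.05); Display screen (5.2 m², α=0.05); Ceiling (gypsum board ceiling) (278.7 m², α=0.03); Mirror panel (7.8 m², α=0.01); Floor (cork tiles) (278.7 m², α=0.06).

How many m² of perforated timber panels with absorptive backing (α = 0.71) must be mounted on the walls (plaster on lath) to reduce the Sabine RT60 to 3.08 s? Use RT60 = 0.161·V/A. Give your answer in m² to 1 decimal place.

39.0

Equivalent absorption area: A₁ = 287.6×0.05 + 5.2×0.05 + 278.7×0.03 + 7.8×0.01 + 278.7×0.06 = 39.801 m².
Required A₂ = 0.161·1254.285/3.08 = 65.565 sabins.
Absorption to add: 65.565 − 39.801 = 25.764 sabins.
Net gain per m²: Δα = 0.71 − 0.05 = 0.66.
Area = ΔA/Δα = 25.764/0.66 = 39.0 m².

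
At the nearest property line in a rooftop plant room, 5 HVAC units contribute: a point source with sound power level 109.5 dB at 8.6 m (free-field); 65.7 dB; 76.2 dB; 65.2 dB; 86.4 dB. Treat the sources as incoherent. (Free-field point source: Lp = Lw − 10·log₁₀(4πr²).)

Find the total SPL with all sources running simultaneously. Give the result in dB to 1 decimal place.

Source at 8.6 m: Lp = 109.5 − 10·log₁₀(4π·8.6²) = 109.5 − 10·log₁₀(929.409) = 79.8 dB.
Converting to relative power and adding: 10^(79.8/10) + 10^(65.7/10) + 10^(76.2/10) + 10^(65.2/10) + 10^(86.4/10) = 5.807e+08.
Combined level = 10 log₁₀(5.807e+08) = 87.6 dB.

87.6 dB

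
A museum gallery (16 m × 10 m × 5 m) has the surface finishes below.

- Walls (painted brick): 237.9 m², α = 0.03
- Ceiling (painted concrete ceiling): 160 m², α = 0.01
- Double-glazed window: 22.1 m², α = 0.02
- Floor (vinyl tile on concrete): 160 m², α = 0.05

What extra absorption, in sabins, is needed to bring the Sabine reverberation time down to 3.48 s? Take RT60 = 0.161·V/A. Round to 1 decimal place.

19.8 sabins

A₁ = Σ Sᵢαᵢ = 237.9*0.03 + 160*0.01 + 22.1*0.02 + 160*0.05 = 17.179 sabins.
V = 800 m³. Required absorption A₂ = 0.161 × 800 / 3.48 = 37.011 sabins.
ΔA = A₂ − A₁ = 37.011 − 17.179 = 19.8 sabins.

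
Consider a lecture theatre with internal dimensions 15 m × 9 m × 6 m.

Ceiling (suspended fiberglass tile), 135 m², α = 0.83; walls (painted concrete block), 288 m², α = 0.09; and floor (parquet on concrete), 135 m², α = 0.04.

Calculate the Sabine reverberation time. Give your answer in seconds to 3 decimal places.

Equivalent absorption area: A = 135*0.83 + 288*0.09 + 135*0.04 = 143.370 m².
V = 15·9·6 = 810 m³.
RT60 = 0.161 · V / A = 0.161 × 810 / 143.370 = 0.910 s.

0.910 s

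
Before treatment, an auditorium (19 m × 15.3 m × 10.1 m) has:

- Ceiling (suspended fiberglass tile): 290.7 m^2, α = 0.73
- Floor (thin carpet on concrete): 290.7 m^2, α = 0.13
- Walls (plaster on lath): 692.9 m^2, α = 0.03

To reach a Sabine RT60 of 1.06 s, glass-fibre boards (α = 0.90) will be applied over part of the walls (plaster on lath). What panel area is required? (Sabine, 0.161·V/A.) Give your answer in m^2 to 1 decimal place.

201.3

Summing Sᵢαᵢ: 212.211 + 37.791 + 20.787 → A₁ = 270.789 sabins.
Required A₂ = 0.161·2936.07/1.06 = 445.950 sabins.
Absorption to add: 445.950 − 270.789 = 175.161 sabins.
Net gain per m^2: Δα = 0.90 − 0.03 = 0.87.
Area = ΔA/Δα = 175.161/0.87 = 201.3 m^2.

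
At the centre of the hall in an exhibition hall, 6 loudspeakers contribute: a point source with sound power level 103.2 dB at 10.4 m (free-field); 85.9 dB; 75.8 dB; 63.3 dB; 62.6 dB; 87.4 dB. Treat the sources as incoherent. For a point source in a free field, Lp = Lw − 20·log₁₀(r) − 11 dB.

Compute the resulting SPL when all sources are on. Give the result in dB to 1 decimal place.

90.0 dB

Source at 10.4 m: Lp = 103.2 − 20·log₁₀(10.4) − 11 = 71.9 dB.
Σ 10^(Lᵢ/10) = 9.961e+08.
Back to dB: 10·log₁₀ Σ = 90.0 dB.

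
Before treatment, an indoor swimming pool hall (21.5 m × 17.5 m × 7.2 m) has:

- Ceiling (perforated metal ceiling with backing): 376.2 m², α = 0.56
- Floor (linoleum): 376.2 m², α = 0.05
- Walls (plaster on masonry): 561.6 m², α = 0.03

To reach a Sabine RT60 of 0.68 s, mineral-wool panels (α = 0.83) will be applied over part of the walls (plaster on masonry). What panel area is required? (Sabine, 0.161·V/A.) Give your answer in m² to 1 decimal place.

493.8

Total absorption A₁ = 376.2×0.56 + 376.2×0.05 + 561.6×0.03
  = 210.672 + 18.810 + 16.848 = 246.330 m² sabins.
Required A₂ = 0.161·2709/0.68 = 641.396 sabins.
ΔA needed = 641.396 − 246.330 = 395.066 sabins.
Net gain per m²: Δα = 0.83 − 0.03 = 0.80.
Panel area = 395.066 / 0.80 = 493.8 m².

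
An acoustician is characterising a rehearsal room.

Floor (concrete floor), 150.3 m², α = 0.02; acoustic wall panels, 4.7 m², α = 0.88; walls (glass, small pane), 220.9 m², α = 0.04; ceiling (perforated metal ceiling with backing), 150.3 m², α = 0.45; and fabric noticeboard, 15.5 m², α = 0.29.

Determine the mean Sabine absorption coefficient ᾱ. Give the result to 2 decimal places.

0.16

Total surface area S = 541.7 m².
Weighted sum Σ Sα = 88.108.
ᾱ = 88.108 / 541.7 = 0.16.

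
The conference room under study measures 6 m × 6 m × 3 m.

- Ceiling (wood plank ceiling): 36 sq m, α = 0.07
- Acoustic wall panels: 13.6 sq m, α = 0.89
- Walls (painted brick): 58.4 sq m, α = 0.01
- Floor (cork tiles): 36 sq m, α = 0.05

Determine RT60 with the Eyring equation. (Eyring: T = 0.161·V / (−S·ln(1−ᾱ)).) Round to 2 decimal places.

S = Σ Sᵢ = 144.0 sq m.
Absorption A = 36×0.07 + 13.6×0.89 + 58.4×0.01 + 36×0.05 = 17.008 sabins.
ᾱ = 17.008 / 144.0 = 0.1181.
−S·ln(1−ᾱ) = −144.0 × ln(1 − 0.1181) = 18.097.
V = 6 × 6 × 3 = 108 m³.
RT60 = 0.161 × 108 / 18.097 = 0.96 s.

0.96 seconds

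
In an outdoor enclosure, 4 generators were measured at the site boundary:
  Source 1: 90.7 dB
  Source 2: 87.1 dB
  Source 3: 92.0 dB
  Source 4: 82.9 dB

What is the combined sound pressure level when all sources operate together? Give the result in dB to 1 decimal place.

95.4 dB

Converting to relative power and adding: 10^(90.7/10) + 10^(87.1/10) + 10^(92.0/10) + 10^(82.9/10) = 3.468e+09.
L_total = 10·log₁₀(3.468e+09) = 95.4 dB.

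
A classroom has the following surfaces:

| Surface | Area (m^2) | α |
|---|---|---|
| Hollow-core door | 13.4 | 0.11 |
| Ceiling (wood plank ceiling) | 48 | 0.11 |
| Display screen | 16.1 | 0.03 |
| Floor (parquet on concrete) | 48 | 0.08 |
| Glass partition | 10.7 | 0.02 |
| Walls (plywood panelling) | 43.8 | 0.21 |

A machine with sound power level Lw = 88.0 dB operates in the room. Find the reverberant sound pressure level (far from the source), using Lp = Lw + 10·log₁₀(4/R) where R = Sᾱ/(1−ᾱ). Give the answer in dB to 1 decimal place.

A = 20.489 sabins; S = 180.0 m^2.
ᾱ = 20.489/180.0 = 0.1138; R = Sᾱ/(1−ᾱ) = 20.489/(1−0.1138) = 23.120 m^2.
Lp = 88.0 + 10·log₁₀(4/23.120) = 88.0 + (-7.62) = 80.4 dB.

80.4 dB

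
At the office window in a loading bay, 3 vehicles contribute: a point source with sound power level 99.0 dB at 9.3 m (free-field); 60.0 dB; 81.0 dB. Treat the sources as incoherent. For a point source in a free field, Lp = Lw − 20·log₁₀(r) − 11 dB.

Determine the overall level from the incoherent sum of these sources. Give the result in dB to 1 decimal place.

81.3 dB

Source at 9.3 m: Lp = 99.0 − 20·log₁₀(9.3) − 11 = 68.6 dB.
Σ 10^(Lᵢ/10) = 1.341e+08.
Back to dB: 10·log₁₀ Σ = 81.3 dB.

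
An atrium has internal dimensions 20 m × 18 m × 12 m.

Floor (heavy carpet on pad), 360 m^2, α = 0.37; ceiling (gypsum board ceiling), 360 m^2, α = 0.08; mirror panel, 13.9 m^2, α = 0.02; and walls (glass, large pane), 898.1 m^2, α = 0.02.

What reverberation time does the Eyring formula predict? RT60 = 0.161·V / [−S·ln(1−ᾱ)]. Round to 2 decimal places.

Total surface area S = 360 + 360 + 13.9 + 898.1 = 1632.0 m^2.
Σ(Sᵢαᵢ) = 360·0.37 + 360·0.08 + 13.9·0.02 + 898.1·0.02 = 180.240.
Mean coefficient ᾱ = A/S = 0.1104.
−S·ln(1−ᾱ) = −1632.0 × ln(1 − 0.1104) = 190.917.
V = 20 × 18 × 12 = 4320 m³.
RT60 = 0.161 × 4320 / 190.917 = 3.64 s.

3.64 s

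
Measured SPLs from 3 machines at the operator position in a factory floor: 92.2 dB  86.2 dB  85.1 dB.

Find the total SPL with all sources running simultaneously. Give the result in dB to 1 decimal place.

Converting to relative power and adding: 10^(92.2/10) + 10^(86.2/10) + 10^(85.1/10) = 2.4e+09.
L_total = 10·log₁₀(2.4e+09) = 93.8 dB.

93.8 dB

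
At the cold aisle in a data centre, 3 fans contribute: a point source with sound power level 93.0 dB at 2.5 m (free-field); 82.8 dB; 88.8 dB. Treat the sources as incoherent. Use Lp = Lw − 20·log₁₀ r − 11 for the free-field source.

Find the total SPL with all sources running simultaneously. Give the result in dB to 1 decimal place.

Source at 2.5 m: Lp = 93.0 − 20·log₁₀(2.5) − 11 = 74.0 dB.
Σ 10^(Lᵢ/10) = 9.742e+08.
L_total = 10·log₁₀(9.742e+08) = 89.9 dB.

89.9 dB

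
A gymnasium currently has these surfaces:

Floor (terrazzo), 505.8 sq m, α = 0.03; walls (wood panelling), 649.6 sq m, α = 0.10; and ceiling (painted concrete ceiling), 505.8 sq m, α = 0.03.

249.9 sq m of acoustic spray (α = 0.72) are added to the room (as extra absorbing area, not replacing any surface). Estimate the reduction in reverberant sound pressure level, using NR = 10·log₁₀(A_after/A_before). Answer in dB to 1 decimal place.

4.6 dB

A_before = Σ Sᵢαᵢ = 505.8*0.03 + 649.6*0.10 + 505.8*0.03 = 95.308 sabins.
Added absorption = 249.9 × 0.72 = 179.928 sabins.
A_after = 95.308 + 179.928 = 275.236 sabins.
NR = 10·log₁₀(275.236/95.308) = 4.6 dB.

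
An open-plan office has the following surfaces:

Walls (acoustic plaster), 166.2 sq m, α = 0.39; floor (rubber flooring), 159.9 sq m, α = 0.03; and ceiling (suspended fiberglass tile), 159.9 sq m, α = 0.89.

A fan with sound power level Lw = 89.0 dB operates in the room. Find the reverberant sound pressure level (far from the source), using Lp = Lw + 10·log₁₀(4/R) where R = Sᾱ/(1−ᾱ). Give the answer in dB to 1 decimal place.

A = 211.926 sabins; S = 486.0 sq m.
ᾱ = 0.4361, so room constant R = A/(1−ᾱ) = 375.822 sq m.
Lp = Lw + 10 log₁₀(4/R) = 89.0 -19.73 = 69.3 dB.

69.3 dB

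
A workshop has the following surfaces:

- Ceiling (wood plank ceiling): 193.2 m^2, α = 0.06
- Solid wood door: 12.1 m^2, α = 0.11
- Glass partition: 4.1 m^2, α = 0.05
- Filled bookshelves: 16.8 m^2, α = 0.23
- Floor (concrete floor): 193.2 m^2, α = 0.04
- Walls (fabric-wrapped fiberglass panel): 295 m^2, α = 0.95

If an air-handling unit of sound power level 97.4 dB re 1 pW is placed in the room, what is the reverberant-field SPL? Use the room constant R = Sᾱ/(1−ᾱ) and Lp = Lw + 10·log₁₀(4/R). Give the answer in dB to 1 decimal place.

Σ(Sᵢαᵢ) = 193.2·0.06 + 12.1·0.11 + 4.1·0.05 + 16.8·0.23 + 193.2·0.04 + 295·0.95 = 304.970; total area S = 714.4 m^2.
ᾱ = 304.970/714.4 = 0.4269; R = Sᾱ/(1−ᾱ) = 304.970/(1−0.4269) = 532.141 m^2.
Lp = 97.4 + 10·log₁₀(4/532.141) = 97.4 + (-21.24) = 76.2 dB.

76.2 dB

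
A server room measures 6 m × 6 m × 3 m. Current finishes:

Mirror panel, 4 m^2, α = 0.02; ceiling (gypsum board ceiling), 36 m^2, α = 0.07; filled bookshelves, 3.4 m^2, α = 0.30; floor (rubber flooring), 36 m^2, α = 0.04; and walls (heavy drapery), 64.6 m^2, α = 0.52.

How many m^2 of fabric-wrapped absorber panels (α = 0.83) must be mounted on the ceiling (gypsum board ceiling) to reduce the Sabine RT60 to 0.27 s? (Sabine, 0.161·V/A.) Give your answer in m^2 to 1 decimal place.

33.9

Equivalent absorption area: A₁ = 4×0.02 + 36×0.07 + 3.4×0.30 + 36×0.04 + 64.6×0.52 = 38.652 m^2.
V = 108 m³. Target absorption A₂ = 0.161 × 108 / 0.27 = 64.400 sabins.
Absorption to add: 64.400 − 38.652 = 25.748 sabins.
Each m^2 of panel replacing the ceiling (gypsum board ceiling) adds (0.83 − 0.07) = 0.76 sabins.
Area = ΔA/Δα = 25.748/0.76 = 33.9 m^2.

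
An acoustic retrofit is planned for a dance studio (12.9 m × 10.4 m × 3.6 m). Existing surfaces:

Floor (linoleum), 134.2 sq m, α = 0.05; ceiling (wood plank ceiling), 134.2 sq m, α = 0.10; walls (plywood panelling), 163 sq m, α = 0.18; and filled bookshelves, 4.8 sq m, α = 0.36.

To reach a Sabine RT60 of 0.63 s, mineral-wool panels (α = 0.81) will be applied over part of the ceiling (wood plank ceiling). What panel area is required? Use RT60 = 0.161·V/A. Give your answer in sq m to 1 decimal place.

A₁ = Σ Sᵢαᵢ = 134.2×0.05 + 134.2×0.10 + 163×0.18 + 4.8×0.36 = 51.198 sabins.
V = 482.976 m³. Target absorption A₂ = 0.161 × 482.976 / 0.63 = 123.427 sabins.
Absorption to add: 123.427 − 51.198 = 72.229 sabins.
Net gain per sq m: Δα = 0.81 − 0.10 = 0.71.
Panel area = 72.229 / 0.71 = 101.7 sq m.

101.7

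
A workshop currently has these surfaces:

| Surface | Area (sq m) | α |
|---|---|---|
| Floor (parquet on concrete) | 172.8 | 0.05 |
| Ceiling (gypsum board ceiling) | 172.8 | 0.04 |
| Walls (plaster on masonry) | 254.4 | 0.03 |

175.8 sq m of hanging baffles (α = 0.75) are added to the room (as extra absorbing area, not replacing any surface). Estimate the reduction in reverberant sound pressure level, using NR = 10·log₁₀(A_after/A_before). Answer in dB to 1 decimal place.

8.3 dB

A_before = Σ Sᵢαᵢ = 172.8·0.05 + 172.8·0.04 + 254.4·0.03 = 23.184 sabins.
Treatment contributes 175.8·0.75 = 131.850 sabins.
New total A_after = 155.034 sabins.
NR = 10·log₁₀(155.034/23.184) = 8.3 dB.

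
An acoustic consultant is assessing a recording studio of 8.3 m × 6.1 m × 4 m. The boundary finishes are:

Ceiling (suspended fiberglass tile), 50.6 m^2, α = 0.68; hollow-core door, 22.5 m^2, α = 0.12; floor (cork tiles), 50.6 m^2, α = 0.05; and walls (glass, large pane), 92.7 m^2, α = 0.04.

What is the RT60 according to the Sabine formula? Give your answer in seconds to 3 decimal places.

0.752 s

Summing Sᵢαᵢ: 34.408 + 2.700 + 2.530 + 3.708 → A = 43.346 sabins.
Room volume: 202.52 m³.
Sabine: RT60 = 0.161 × 202.52 / 43.346 = 0.752 s.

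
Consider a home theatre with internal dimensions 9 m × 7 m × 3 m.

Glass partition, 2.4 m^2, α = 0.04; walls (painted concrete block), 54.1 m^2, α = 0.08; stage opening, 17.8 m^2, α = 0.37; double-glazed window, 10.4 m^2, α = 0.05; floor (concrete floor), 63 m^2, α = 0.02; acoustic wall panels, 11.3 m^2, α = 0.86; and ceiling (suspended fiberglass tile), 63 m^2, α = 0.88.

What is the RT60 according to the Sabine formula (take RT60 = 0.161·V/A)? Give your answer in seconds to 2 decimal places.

0.39 seconds

Equivalent absorption area: A = 2.4*0.04 + 54.1*0.08 + 17.8*0.37 + 10.4*0.05 + 63*0.02 + 11.3*0.86 + 63*0.88 = 77.948 m^2.
Room volume: 189 m³.
Sabine: RT60 = 0.161 × 189 / 77.948 = 0.39 s.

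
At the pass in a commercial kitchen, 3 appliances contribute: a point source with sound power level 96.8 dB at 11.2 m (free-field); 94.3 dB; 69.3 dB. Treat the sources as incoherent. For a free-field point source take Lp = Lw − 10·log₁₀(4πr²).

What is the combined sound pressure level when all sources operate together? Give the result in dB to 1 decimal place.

Source at 11.2 m: Lp = 96.8 − 10·log₁₀(4π·11.2²) = 96.8 − 10·log₁₀(1576.326) = 64.8 dB.
Σ 10^(Lᵢ/10) = 2.703e+09.
Combined level = 10 log₁₀(2.703e+09) = 94.3 dB.

94.3 dB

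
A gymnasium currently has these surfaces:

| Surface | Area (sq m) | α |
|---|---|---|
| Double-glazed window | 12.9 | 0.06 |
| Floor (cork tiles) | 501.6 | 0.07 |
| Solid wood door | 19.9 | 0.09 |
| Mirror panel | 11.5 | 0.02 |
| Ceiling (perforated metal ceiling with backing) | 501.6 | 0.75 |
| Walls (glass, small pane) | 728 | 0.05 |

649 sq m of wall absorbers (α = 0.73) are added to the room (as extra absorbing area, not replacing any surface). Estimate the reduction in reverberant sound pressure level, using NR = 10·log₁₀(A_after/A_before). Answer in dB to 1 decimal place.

Total absorption A_before = 12.9×0.06 + 501.6×0.07 + 19.9×0.09 + 11.5×0.02 + 501.6×0.75 + 728×0.05
  = 0.774 + 35.112 + 1.791 + 0.230 + 376.200 + 36.400 = 450.507 sq m sabins.
Treatment contributes 649·0.73 = 473.770 sabins.
New total A_after = 924.277 sabins.
Reduction = 10 log₁₀(A_after/A_before) = 10 log₁₀(2.0516) = 3.1 dB.

3.1 dB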